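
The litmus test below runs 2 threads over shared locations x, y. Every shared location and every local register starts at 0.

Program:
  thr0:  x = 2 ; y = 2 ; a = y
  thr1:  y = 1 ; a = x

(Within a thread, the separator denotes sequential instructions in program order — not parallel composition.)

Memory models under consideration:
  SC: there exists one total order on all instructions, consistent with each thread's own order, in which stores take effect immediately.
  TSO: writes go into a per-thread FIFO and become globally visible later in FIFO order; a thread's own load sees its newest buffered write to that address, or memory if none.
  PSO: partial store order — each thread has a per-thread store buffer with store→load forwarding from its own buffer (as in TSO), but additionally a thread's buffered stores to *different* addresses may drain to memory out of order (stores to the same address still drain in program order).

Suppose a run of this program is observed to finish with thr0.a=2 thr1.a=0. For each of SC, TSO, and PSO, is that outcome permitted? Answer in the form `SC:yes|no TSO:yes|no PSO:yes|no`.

SC:yes TSO:yes PSO:yes

outcome vector order: (thr0.a,thr1.a)
under SC → (1,2); (2,0); (2,2)
under TSO → (1,0); (1,2); (2,0); (2,2)
under PSO → (1,0); (1,2); (2,0); (2,2)
target (2,0) ∈ {SC,TSO,PSO}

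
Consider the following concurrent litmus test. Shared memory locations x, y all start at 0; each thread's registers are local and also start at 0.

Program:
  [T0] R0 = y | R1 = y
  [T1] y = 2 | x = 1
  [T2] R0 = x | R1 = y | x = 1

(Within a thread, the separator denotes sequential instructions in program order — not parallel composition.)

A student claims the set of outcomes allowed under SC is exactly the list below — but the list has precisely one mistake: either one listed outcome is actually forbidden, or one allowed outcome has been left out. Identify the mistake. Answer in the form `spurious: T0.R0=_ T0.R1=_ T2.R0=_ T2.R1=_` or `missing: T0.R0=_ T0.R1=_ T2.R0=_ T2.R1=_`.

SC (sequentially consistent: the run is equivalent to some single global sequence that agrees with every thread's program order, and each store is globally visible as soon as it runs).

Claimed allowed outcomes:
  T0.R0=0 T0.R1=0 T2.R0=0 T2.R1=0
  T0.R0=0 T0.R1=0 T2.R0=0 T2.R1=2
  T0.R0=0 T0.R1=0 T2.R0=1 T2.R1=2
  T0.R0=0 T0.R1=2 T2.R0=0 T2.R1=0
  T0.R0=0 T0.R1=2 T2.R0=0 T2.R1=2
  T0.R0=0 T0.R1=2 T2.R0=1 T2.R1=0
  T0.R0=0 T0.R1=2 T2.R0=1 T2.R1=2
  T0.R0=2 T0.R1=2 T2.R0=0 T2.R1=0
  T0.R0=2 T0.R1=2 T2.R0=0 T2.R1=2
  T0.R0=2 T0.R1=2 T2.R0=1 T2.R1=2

outcome vector order: (T0.R0,T0.R1,T2.R0,T2.R1)
SC (9): 0000 0002 0012 0200 0202 0212 2200 2202 2212
claimed∖SC = {0210}

spurious: T0.R0=0 T0.R1=2 T2.R0=1 T2.R1=0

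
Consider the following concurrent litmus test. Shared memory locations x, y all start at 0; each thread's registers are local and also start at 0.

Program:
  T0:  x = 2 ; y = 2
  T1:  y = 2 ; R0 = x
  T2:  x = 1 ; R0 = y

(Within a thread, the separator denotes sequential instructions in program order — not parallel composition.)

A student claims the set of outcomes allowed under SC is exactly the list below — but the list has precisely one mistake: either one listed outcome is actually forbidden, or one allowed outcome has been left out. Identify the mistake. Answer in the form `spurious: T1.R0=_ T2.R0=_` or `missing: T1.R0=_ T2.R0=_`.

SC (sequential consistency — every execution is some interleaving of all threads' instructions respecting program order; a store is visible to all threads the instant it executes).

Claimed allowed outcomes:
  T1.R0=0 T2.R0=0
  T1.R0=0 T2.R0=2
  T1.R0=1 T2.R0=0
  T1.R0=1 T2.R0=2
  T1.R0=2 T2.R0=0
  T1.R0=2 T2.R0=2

spurious: T1.R0=0 T2.R0=0

outcome vector order: (T1.R0,T2.R0)
under SC → (0,2), (1,0), (1,2), (2,0), (2,2)
claimed∖SC = {(0,0)}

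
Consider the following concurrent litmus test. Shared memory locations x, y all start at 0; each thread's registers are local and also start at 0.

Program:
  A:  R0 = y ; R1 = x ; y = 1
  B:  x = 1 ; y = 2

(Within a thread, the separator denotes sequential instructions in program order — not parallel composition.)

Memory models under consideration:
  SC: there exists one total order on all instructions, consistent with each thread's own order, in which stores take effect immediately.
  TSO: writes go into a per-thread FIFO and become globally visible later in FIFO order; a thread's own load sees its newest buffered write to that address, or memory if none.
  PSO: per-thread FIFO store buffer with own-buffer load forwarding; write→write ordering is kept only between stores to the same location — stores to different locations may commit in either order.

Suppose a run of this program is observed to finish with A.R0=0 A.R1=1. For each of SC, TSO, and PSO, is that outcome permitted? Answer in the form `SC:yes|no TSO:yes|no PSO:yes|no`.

SC:yes TSO:yes PSO:yes

outcome vector order: (A.R0,A.R1)
SC: 3 outcomes — {0/0; 0/1; 2/1}
TSO: 3 outcomes — {0/0; 0/1; 2/1}
PSO: 4 outcomes — {0/0; 0/1; 2/0; 2/1}
target 0/1 ∈ {SC,TSO,PSO}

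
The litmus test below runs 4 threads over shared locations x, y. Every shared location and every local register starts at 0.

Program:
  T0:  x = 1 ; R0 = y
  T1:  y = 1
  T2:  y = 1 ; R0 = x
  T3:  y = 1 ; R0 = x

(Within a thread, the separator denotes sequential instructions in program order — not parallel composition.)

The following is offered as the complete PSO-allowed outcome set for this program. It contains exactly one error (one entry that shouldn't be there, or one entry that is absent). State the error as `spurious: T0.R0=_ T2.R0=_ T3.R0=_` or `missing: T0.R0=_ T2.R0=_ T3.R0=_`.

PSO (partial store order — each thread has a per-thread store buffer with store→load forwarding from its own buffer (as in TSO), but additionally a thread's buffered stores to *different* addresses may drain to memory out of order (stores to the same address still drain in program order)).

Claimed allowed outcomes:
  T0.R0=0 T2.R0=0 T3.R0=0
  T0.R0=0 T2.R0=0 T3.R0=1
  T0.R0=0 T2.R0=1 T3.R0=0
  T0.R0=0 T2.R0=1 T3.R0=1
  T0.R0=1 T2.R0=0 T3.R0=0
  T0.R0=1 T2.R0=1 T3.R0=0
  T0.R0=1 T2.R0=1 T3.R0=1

outcome vector order: (T0.R0,T2.R0,T3.R0)
PSO (8): 0/0/0; 0/0/1; 0/1/0; 0/1/1; 1/0/0; 1/0/1; 1/1/0; 1/1/1
PSO∖claimed = {1/0/1}

missing: T0.R0=1 T2.R0=0 T3.R0=1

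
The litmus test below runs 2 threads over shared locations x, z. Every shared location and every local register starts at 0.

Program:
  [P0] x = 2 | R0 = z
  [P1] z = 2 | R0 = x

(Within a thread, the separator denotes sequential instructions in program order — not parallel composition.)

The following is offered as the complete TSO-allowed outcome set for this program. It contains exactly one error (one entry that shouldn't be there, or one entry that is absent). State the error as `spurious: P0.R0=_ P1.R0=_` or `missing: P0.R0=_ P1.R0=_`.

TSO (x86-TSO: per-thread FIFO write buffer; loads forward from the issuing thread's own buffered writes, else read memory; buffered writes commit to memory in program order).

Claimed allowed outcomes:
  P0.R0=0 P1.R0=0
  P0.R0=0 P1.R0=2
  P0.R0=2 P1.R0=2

outcome vector order: (P0.R0,P1.R0)
under TSO → 0/0, 0/2, 2/0, 2/2
TSO∖claimed = {2/0}

missing: P0.R0=2 P1.R0=0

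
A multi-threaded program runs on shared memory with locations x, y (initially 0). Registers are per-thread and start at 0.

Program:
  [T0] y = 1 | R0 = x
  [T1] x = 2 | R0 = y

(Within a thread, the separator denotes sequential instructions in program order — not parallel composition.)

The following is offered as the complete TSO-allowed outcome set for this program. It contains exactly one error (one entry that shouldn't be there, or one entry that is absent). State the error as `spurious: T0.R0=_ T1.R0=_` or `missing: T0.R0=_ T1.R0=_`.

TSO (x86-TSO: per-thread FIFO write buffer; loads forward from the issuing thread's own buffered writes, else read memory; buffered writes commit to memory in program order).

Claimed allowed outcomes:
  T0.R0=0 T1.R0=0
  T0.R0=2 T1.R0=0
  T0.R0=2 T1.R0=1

missing: T0.R0=0 T1.R0=1

outcome vector order: (T0.R0,T1.R0)
TSO: 4 outcomes — {<0 0> <0 1> <2 0> <2 1>}
TSO∖claimed = {<0 1>}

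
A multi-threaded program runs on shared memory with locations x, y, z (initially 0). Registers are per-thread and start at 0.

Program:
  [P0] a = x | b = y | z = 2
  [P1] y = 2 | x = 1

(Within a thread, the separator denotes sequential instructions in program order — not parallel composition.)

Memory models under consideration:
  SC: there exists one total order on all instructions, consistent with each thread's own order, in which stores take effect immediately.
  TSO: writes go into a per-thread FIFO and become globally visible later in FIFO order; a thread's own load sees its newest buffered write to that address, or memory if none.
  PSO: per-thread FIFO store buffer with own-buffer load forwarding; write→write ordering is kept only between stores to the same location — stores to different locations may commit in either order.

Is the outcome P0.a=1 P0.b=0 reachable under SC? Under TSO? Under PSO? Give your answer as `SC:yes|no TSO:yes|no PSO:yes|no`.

outcome vector order: (P0.a,P0.b)
under SC → 00 02 12
under TSO → 00 02 12
under PSO → 00 02 10 12
target 10 ∈ {PSO}

SC:no TSO:no PSO:yes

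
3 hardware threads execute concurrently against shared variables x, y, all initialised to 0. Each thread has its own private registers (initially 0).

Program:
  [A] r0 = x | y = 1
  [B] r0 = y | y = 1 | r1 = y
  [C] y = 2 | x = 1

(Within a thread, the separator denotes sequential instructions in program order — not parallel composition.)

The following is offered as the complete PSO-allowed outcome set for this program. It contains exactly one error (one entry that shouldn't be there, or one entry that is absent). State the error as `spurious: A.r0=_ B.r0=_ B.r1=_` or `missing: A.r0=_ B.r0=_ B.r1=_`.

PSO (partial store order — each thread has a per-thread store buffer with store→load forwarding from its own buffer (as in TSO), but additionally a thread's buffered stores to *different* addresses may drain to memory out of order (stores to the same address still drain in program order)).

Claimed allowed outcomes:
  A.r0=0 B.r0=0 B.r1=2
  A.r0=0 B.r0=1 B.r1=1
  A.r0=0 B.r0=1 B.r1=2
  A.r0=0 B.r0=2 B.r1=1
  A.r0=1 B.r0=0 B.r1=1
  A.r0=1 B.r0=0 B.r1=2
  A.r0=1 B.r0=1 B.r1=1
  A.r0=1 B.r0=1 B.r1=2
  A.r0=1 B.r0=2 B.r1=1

outcome vector order: (A.r0,B.r0,B.r1)
under PSO → <0 0 1>; <0 0 2>; <0 1 1>; <0 1 2>; <0 2 1>; <1 0 1>; <1 0 2>; <1 1 1>; <1 1 2>; <1 2 1>
PSO∖claimed = {<0 0 1>}

missing: A.r0=0 B.r0=0 B.r1=1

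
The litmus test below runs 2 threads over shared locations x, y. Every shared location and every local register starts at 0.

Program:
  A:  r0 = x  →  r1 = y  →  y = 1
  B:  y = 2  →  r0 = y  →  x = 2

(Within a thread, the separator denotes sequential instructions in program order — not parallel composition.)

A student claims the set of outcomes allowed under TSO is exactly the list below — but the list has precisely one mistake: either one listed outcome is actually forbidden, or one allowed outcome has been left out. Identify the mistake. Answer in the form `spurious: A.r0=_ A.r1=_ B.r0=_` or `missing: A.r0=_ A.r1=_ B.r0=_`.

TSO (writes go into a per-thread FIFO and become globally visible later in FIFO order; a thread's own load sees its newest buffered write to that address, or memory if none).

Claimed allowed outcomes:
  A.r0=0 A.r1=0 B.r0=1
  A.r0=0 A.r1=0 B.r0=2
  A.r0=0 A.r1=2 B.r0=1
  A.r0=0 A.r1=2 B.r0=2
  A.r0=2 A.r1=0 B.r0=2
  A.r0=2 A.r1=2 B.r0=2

outcome vector order: (A.r0,A.r1,B.r0)
TSO: 5 outcomes — {(0,0,1), (0,0,2), (0,2,1), (0,2,2), (2,2,2)}
claimed∖TSO = {(2,0,2)}

spurious: A.r0=2 A.r1=0 B.r0=2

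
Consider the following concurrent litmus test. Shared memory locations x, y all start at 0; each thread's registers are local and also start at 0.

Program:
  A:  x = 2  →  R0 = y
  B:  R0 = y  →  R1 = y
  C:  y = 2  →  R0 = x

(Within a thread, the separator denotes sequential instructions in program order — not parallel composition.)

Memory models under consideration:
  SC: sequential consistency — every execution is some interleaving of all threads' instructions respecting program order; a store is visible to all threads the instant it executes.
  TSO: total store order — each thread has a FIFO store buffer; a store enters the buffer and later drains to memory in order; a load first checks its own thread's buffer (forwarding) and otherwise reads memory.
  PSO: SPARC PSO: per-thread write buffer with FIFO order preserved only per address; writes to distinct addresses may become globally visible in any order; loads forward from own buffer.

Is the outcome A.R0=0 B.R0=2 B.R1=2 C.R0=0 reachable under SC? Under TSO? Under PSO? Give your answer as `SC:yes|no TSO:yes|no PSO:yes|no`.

SC:no TSO:yes PSO:yes

outcome vector order: (A.R0,B.R0,B.R1,C.R0)
under SC → 0002; 0022; 0222; 2000; 2002; 2020; 2022; 2220; 2222
under TSO → 0000; 0002; 0020; 0022; 0220; 0222; 2000; 2002; 2020; 2022; 2220; 2222
under PSO → 0000; 0002; 0020; 0022; 0220; 0222; 2000; 2002; 2020; 2022; 2220; 2222
target 0220 ∈ {TSO,PSO}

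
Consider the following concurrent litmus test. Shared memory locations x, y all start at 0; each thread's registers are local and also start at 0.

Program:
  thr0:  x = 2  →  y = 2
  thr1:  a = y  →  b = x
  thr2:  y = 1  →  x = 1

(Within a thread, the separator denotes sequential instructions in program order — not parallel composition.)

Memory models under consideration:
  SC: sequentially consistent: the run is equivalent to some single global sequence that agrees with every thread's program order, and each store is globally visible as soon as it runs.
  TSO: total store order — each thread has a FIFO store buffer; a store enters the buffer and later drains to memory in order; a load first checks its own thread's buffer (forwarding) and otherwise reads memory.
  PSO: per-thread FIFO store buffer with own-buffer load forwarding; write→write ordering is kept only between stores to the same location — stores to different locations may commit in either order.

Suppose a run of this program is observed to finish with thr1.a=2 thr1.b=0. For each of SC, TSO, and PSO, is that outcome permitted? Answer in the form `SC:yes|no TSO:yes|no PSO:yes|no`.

outcome vector order: (thr1.a,thr1.b)
SC: 8 outcomes — {00 01 02 10 11 12 21 22}
TSO: 8 outcomes — {00 01 02 10 11 12 21 22}
PSO: 9 outcomes — {00 01 02 10 11 12 20 21 22}
target 20 ∈ {PSO}

SC:no TSO:no PSO:yes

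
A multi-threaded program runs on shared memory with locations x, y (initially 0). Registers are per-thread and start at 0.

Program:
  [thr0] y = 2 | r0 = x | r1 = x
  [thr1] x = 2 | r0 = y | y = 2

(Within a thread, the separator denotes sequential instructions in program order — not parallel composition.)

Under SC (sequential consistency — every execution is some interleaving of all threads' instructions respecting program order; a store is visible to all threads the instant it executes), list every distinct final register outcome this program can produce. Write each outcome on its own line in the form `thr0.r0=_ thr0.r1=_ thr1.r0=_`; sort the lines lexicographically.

thr0.r0=0 thr0.r1=0 thr1.r0=2
thr0.r0=0 thr0.r1=2 thr1.r0=2
thr0.r0=2 thr0.r1=2 thr1.r0=0
thr0.r0=2 thr0.r1=2 thr1.r0=2

outcome vector order: (thr0.r0,thr0.r1,thr1.r0)
|SC outcomes| = 4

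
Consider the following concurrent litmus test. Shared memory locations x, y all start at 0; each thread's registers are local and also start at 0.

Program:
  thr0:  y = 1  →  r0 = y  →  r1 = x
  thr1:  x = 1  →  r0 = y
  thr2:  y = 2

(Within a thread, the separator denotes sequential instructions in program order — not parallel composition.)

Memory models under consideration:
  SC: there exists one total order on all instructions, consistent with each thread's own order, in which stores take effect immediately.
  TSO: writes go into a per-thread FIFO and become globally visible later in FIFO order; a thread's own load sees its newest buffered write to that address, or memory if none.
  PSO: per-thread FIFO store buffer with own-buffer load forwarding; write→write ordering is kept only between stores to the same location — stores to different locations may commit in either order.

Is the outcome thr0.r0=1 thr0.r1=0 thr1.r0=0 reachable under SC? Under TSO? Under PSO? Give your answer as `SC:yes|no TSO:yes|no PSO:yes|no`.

outcome vector order: (thr0.r0,thr0.r1,thr1.r0)
[SC] allowed = {1/0/1, 1/0/2, 1/1/0, 1/1/1, 1/1/2, 2/0/2, 2/1/0, 2/1/1, 2/1/2}
[TSO] allowed = {1/0/0, 1/0/1, 1/0/2, 1/1/0, 1/1/1, 1/1/2, 2/0/0, 2/0/1, 2/0/2, 2/1/0, 2/1/1, 2/1/2}
[PSO] allowed = {1/0/0, 1/0/1, 1/0/2, 1/1/0, 1/1/1, 1/1/2, 2/0/0, 2/0/1, 2/0/2, 2/1/0, 2/1/1, 2/1/2}
target 1/0/0 ∈ {TSO,PSO}

SC:no TSO:yes PSO:yes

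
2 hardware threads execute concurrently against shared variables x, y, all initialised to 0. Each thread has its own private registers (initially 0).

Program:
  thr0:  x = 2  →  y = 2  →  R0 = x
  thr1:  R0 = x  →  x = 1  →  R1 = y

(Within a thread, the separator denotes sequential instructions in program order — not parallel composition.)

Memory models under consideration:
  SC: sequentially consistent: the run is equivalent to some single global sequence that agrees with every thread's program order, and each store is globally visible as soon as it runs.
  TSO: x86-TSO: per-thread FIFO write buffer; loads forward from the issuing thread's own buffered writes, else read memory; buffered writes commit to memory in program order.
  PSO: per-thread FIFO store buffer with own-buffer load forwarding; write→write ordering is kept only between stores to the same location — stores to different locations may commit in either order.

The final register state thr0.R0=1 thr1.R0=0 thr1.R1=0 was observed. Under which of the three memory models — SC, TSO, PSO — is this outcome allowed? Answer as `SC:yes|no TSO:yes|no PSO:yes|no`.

outcome vector order: (thr0.R0,thr1.R0,thr1.R1)
SC (7): (1,0,0); (1,0,2); (1,2,0); (1,2,2); (2,0,0); (2,0,2); (2,2,2)
TSO (8): (1,0,0); (1,0,2); (1,2,0); (1,2,2); (2,0,0); (2,0,2); (2,2,0); (2,2,2)
PSO (8): (1,0,0); (1,0,2); (1,2,0); (1,2,2); (2,0,0); (2,0,2); (2,2,0); (2,2,2)
target (1,0,0) ∈ {SC,TSO,PSO}

SC:yes TSO:yes PSO:yes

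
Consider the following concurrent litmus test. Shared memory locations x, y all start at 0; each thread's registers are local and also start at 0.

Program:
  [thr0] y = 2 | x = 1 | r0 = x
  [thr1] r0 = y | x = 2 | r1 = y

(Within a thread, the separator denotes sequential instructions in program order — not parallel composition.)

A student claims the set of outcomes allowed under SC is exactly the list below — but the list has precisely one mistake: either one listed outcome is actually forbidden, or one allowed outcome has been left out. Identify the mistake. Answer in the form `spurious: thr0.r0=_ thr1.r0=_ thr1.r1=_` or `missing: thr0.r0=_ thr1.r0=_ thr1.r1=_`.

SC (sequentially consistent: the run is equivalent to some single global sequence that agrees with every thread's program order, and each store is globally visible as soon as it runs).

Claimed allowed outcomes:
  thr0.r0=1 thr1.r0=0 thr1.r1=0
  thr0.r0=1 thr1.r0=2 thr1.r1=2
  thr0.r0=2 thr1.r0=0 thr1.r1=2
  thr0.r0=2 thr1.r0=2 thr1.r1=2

outcome vector order: (thr0.r0,thr1.r0,thr1.r1)
SC (5): (1,0,0) (1,0,2) (1,2,2) (2,0,2) (2,2,2)
SC∖claimed = {(1,0,2)}

missing: thr0.r0=1 thr1.r0=0 thr1.r1=2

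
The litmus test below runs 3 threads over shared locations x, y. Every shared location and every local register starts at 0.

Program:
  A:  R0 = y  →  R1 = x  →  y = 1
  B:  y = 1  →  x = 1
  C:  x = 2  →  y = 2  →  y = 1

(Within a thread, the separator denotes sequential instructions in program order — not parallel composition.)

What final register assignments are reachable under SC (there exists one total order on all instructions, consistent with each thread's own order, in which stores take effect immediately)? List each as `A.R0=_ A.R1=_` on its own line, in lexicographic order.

A.R0=0 A.R1=0
A.R0=0 A.R1=1
A.R0=0 A.R1=2
A.R0=1 A.R1=0
A.R0=1 A.R1=1
A.R0=1 A.R1=2
A.R0=2 A.R1=1
A.R0=2 A.R1=2

outcome vector order: (A.R0,A.R1)
|SC outcomes| = 8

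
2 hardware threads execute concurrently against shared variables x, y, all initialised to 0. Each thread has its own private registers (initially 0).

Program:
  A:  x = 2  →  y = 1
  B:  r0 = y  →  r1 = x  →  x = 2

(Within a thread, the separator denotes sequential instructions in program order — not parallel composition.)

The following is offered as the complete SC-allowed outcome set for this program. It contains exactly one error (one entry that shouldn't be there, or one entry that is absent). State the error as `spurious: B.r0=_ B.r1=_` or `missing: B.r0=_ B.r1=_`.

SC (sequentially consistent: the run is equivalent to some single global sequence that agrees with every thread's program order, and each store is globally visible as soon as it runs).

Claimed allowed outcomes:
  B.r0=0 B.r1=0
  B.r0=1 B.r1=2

missing: B.r0=0 B.r1=2

outcome vector order: (B.r0,B.r1)
SC (3): (0,0); (0,2); (1,2)
SC∖claimed = {(0,2)}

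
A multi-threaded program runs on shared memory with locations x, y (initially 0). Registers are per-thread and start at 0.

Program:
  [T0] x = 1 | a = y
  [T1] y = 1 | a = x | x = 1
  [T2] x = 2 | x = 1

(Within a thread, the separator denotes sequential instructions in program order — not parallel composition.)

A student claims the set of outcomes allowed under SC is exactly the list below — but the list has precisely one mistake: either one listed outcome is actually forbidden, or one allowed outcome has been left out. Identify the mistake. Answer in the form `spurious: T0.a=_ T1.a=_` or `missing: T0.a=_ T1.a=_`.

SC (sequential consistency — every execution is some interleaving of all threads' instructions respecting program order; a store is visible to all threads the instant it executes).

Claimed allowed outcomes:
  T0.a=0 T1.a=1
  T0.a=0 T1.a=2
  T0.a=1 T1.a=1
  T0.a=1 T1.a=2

missing: T0.a=1 T1.a=0

outcome vector order: (T0.a,T1.a)
under SC → 0/1, 0/2, 1/0, 1/1, 1/2
SC∖claimed = {1/0}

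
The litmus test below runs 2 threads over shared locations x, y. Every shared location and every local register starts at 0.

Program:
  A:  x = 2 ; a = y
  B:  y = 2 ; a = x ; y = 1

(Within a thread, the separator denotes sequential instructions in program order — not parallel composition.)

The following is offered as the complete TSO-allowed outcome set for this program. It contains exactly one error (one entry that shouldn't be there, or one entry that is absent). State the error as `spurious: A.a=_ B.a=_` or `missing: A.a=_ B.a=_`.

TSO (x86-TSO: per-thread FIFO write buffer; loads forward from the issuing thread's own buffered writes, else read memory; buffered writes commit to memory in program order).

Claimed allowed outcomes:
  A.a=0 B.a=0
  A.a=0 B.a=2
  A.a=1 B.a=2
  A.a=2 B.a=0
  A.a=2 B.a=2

outcome vector order: (A.a,B.a)
[TSO] allowed = {00; 02; 10; 12; 20; 22}
TSO∖claimed = {10}

missing: A.a=1 B.a=0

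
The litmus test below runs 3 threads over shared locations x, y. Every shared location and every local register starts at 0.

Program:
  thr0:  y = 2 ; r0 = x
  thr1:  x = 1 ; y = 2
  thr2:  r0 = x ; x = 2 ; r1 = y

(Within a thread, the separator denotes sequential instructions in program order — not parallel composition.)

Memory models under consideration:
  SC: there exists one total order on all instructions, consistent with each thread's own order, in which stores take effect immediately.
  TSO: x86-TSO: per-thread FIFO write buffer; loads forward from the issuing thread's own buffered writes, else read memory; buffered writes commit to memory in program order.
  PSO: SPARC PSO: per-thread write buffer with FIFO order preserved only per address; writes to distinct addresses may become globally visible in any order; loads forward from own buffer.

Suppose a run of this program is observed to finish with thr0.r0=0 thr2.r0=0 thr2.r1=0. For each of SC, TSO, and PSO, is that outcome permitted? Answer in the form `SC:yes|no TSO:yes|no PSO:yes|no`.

SC:no TSO:yes PSO:yes

outcome vector order: (thr0.r0,thr2.r0,thr2.r1)
[SC] allowed = {<0 0 2>; <0 1 2>; <1 0 0>; <1 0 2>; <1 1 2>; <2 0 0>; <2 0 2>; <2 1 0>; <2 1 2>}
[TSO] allowed = {<0 0 0>; <0 0 2>; <0 1 0>; <0 1 2>; <1 0 0>; <1 0 2>; <1 1 0>; <1 1 2>; <2 0 0>; <2 0 2>; <2 1 0>; <2 1 2>}
[PSO] allowed = {<0 0 0>; <0 0 2>; <0 1 0>; <0 1 2>; <1 0 0>; <1 0 2>; <1 1 0>; <1 1 2>; <2 0 0>; <2 0 2>; <2 1 0>; <2 1 2>}
target <0 0 0> ∈ {TSO,PSO}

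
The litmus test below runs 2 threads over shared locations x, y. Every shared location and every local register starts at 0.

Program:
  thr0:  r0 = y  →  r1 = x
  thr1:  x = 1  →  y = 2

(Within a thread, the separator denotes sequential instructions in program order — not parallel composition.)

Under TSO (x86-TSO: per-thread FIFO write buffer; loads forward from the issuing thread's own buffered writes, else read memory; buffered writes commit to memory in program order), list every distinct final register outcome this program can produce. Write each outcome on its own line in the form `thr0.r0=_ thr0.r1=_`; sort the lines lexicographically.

thr0.r0=0 thr0.r1=0
thr0.r0=0 thr0.r1=1
thr0.r0=2 thr0.r1=1

outcome vector order: (thr0.r0,thr0.r1)
|TSO outcomes| = 3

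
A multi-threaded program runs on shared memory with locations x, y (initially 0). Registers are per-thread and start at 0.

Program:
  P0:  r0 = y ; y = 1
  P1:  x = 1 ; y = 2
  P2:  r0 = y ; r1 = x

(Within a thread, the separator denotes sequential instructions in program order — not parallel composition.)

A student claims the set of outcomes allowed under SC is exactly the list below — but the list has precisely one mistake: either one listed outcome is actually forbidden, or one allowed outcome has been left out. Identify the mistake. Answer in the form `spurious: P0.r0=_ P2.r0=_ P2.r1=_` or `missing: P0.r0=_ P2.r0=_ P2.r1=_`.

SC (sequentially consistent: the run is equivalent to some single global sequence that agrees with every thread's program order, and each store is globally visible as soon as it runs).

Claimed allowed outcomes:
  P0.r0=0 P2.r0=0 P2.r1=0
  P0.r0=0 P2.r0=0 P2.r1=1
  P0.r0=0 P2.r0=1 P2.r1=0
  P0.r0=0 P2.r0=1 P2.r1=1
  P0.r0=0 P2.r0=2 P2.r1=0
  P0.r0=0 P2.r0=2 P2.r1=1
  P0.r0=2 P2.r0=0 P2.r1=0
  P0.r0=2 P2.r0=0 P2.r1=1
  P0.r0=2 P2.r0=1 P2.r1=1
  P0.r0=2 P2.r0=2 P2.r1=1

spurious: P0.r0=0 P2.r0=2 P2.r1=0

outcome vector order: (P0.r0,P2.r0,P2.r1)
SC (9): (0,0,0) (0,0,1) (0,1,0) (0,1,1) (0,2,1) (2,0,0) (2,0,1) (2,1,1) (2,2,1)
claimed∖SC = {(0,2,0)}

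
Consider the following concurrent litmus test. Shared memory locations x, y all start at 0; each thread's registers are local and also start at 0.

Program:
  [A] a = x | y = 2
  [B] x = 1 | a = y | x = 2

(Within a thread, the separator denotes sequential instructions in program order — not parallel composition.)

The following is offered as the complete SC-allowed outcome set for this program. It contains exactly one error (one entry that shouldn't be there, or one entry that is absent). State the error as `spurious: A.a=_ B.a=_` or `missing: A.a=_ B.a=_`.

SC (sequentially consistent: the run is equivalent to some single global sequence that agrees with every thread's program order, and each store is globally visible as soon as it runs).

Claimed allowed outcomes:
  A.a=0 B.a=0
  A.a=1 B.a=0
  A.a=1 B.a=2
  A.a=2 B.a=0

outcome vector order: (A.a,B.a)
SC: 5 outcomes — {(0,0) (0,2) (1,0) (1,2) (2,0)}
SC∖claimed = {(0,2)}

missing: A.a=0 B.a=2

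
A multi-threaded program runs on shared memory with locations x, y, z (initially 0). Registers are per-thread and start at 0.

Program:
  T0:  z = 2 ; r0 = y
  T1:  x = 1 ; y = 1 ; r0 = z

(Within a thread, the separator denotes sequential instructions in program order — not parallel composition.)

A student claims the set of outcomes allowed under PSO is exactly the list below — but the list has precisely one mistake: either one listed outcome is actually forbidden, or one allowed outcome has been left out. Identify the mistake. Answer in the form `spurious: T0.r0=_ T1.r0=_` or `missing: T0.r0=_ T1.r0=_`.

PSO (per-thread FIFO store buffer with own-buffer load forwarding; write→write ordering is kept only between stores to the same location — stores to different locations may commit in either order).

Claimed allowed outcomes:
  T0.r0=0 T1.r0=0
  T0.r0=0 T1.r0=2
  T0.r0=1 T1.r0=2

missing: T0.r0=1 T1.r0=0

outcome vector order: (T0.r0,T1.r0)
PSO (4): <0 0> <0 2> <1 0> <1 2>
PSO∖claimed = {<1 0>}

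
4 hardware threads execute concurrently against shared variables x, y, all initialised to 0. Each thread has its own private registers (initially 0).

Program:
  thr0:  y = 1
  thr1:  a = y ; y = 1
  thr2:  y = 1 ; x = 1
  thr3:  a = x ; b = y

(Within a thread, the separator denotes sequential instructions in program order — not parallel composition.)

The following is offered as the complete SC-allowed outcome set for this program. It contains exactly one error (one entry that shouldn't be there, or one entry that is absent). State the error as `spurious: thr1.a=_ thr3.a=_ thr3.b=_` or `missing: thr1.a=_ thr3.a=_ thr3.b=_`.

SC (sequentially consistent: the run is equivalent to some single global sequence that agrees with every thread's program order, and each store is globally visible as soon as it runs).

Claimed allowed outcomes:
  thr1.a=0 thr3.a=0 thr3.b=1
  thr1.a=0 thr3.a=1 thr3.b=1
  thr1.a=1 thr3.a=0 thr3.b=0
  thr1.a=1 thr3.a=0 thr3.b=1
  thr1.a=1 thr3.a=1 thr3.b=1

missing: thr1.a=0 thr3.a=0 thr3.b=0

outcome vector order: (thr1.a,thr3.a,thr3.b)
[SC] allowed = {0/0/0 0/0/1 0/1/1 1/0/0 1/0/1 1/1/1}
SC∖claimed = {0/0/0}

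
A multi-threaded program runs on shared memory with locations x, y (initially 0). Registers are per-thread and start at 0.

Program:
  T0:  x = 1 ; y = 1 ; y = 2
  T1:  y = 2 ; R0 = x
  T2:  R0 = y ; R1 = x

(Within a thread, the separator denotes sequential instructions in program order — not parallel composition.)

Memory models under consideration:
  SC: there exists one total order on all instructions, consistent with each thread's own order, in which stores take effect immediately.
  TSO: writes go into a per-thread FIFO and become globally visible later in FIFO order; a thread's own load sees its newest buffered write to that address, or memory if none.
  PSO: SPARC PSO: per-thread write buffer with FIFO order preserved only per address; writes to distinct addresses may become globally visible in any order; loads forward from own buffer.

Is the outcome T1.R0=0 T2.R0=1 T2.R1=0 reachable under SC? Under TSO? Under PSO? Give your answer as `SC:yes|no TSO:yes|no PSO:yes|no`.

outcome vector order: (T1.R0,T2.R0,T2.R1)
SC (10): 0/0/0 0/0/1 0/1/1 0/2/0 0/2/1 1/0/0 1/0/1 1/1/1 1/2/0 1/2/1
TSO (10): 0/0/0 0/0/1 0/1/1 0/2/0 0/2/1 1/0/0 1/0/1 1/1/1 1/2/0 1/2/1
PSO (12): 0/0/0 0/0/1 0/1/0 0/1/1 0/2/0 0/2/1 1/0/0 1/0/1 1/1/0 1/1/1 1/2/0 1/2/1
target 0/1/0 ∈ {PSO}

SC:no TSO:no PSO:yes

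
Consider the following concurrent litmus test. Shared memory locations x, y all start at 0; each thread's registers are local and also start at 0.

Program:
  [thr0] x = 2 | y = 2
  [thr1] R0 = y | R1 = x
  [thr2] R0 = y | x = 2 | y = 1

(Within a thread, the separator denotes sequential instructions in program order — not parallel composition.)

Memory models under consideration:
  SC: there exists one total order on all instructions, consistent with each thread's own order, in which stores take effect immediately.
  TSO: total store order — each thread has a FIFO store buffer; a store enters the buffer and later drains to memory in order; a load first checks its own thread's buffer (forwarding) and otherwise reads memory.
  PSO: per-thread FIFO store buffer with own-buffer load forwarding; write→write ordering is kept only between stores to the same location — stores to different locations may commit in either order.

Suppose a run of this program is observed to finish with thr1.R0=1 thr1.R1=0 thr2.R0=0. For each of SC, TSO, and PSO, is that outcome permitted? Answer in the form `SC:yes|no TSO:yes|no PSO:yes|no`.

SC:no TSO:no PSO:yes

outcome vector order: (thr1.R0,thr1.R1,thr2.R0)
[SC] allowed = {(0,0,0) (0,0,2) (0,2,0) (0,2,2) (1,2,0) (1,2,2) (2,2,0) (2,2,2)}
[TSO] allowed = {(0,0,0) (0,0,2) (0,2,0) (0,2,2) (1,2,0) (1,2,2) (2,2,0) (2,2,2)}
[PSO] allowed = {(0,0,0) (0,0,2) (0,2,0) (0,2,2) (1,0,0) (1,0,2) (1,2,0) (1,2,2) (2,0,0) (2,0,2) (2,2,0) (2,2,2)}
target (1,0,0) ∈ {PSO}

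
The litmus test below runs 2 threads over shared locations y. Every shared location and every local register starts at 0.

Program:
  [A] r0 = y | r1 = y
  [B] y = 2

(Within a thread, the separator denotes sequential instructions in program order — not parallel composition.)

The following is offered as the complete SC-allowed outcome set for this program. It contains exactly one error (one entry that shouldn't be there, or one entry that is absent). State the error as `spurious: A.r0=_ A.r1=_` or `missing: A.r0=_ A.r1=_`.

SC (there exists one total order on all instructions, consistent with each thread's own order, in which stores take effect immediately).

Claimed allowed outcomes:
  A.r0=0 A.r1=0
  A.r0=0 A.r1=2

outcome vector order: (A.r0,A.r1)
under SC → 0/0; 0/2; 2/2
SC∖claimed = {2/2}

missing: A.r0=2 A.r1=2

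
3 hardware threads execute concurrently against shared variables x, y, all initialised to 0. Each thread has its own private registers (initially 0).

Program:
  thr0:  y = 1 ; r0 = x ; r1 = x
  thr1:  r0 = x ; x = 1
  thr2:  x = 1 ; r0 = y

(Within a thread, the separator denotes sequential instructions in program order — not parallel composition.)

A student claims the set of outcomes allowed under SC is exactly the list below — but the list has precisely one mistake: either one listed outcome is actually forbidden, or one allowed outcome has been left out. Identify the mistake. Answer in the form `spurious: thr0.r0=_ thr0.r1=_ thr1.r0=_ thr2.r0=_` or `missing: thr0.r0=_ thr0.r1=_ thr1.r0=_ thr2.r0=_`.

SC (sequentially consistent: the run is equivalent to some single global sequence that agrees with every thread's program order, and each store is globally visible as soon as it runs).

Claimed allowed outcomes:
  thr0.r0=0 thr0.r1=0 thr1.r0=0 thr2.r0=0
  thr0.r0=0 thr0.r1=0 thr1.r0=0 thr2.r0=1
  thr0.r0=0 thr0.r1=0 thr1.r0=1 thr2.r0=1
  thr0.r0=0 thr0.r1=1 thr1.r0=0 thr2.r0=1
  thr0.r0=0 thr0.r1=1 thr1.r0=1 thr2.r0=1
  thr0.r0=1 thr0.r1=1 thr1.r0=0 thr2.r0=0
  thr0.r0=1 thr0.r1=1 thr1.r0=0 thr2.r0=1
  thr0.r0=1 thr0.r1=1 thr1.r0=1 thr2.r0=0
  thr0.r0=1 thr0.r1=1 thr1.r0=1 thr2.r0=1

spurious: thr0.r0=0 thr0.r1=0 thr1.r0=0 thr2.r0=0

outcome vector order: (thr0.r0,thr0.r1,thr1.r0,thr2.r0)
SC: 8 outcomes — {(0,0,0,1), (0,0,1,1), (0,1,0,1), (0,1,1,1), (1,1,0,0), (1,1,0,1), (1,1,1,0), (1,1,1,1)}
claimed∖SC = {(0,0,0,0)}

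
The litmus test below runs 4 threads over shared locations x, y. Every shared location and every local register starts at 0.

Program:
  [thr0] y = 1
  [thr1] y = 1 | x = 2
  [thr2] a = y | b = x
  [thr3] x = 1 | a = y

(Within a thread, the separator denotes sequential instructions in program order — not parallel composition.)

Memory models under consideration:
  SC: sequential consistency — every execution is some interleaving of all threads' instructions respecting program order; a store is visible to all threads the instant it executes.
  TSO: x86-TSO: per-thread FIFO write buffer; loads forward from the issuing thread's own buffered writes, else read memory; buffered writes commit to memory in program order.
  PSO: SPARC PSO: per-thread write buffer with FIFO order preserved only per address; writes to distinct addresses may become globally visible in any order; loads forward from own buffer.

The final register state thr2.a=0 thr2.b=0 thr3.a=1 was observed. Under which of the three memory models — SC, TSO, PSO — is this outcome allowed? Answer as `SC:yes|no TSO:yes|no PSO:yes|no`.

outcome vector order: (thr2.a,thr2.b,thr3.a)
[SC] allowed = {<0 0 0>, <0 0 1>, <0 1 0>, <0 1 1>, <0 2 0>, <0 2 1>, <1 0 1>, <1 1 0>, <1 1 1>, <1 2 0>, <1 2 1>}
[TSO] allowed = {<0 0 0>, <0 0 1>, <0 1 0>, <0 1 1>, <0 2 0>, <0 2 1>, <1 0 0>, <1 0 1>, <1 1 0>, <1 1 1>, <1 2 0>, <1 2 1>}
[PSO] allowed = {<0 0 0>, <0 0 1>, <0 1 0>, <0 1 1>, <0 2 0>, <0 2 1>, <1 0 0>, <1 0 1>, <1 1 0>, <1 1 1>, <1 2 0>, <1 2 1>}
target <0 0 1> ∈ {SC,TSO,PSO}

SC:yes TSO:yes PSO:yes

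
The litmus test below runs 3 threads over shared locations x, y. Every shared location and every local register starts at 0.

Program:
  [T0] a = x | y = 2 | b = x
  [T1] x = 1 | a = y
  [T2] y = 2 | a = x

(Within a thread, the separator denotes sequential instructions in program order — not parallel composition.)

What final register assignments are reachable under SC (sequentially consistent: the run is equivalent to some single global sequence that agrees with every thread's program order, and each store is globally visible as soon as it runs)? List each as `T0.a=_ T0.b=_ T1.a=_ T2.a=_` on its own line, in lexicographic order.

T0.a=0 T0.b=0 T1.a=2 T2.a=0
T0.a=0 T0.b=0 T1.a=2 T2.a=1
T0.a=0 T0.b=1 T1.a=0 T2.a=1
T0.a=0 T0.b=1 T1.a=2 T2.a=0
T0.a=0 T0.b=1 T1.a=2 T2.a=1
T0.a=1 T0.b=1 T1.a=0 T2.a=1
T0.a=1 T0.b=1 T1.a=2 T2.a=0
T0.a=1 T0.b=1 T1.a=2 T2.a=1

outcome vector order: (T0.a,T0.b,T1.a,T2.a)
|SC outcomes| = 8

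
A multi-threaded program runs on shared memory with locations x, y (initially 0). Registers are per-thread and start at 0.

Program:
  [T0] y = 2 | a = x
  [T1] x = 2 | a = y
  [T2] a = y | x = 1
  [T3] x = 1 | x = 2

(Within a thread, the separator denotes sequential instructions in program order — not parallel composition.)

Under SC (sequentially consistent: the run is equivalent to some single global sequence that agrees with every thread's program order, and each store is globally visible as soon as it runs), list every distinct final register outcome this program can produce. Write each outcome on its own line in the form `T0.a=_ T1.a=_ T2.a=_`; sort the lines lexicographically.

T0.a=0 T1.a=2 T2.a=0
T0.a=0 T1.a=2 T2.a=2
T0.a=1 T1.a=0 T2.a=0
T0.a=1 T1.a=0 T2.a=2
T0.a=1 T1.a=2 T2.a=0
T0.a=1 T1.a=2 T2.a=2
T0.a=2 T1.a=0 T2.a=0
T0.a=2 T1.a=0 T2.a=2
T0.a=2 T1.a=2 T2.a=0
T0.a=2 T1.a=2 T2.a=2

outcome vector order: (T0.a,T1.a,T2.a)
|SC outcomes| = 10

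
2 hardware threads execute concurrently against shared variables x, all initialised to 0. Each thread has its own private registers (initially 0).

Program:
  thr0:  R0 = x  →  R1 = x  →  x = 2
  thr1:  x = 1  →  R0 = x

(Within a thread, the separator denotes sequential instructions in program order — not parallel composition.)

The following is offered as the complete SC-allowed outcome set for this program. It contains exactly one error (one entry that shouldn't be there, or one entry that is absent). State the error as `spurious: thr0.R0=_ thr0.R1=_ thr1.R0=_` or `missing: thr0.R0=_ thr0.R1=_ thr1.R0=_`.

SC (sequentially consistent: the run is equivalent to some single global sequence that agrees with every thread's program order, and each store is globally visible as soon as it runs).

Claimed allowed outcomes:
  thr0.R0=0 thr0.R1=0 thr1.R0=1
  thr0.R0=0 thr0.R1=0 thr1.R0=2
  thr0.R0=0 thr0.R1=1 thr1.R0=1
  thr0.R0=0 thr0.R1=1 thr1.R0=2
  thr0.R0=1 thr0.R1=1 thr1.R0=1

outcome vector order: (thr0.R0,thr0.R1,thr1.R0)
[SC] allowed = {001, 002, 011, 012, 111, 112}
SC∖claimed = {112}

missing: thr0.R0=1 thr0.R1=1 thr1.R0=2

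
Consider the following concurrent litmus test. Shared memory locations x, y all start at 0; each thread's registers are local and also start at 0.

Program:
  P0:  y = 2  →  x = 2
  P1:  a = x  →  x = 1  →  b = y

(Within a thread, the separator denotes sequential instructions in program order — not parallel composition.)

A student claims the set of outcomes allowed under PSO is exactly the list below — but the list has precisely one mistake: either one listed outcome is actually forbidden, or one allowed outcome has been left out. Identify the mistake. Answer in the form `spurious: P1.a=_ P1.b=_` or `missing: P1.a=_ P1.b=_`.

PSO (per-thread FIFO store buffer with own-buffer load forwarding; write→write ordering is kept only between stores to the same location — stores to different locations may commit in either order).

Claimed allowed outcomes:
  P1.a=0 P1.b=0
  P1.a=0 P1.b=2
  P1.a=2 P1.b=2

missing: P1.a=2 P1.b=0

outcome vector order: (P1.a,P1.b)
[PSO] allowed = {(0,0) (0,2) (2,0) (2,2)}
PSO∖claimed = {(2,0)}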